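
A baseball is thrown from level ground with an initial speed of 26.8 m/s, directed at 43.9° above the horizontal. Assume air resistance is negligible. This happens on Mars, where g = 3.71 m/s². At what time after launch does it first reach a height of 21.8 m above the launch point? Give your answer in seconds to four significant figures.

1.357 s

Components: vₓ = 26.80 cos 43.9° = 19.31 m/s, v_y0 = 26.80 sin 43.9° = 18.58 m/s.
Set y = v_y0 t − ½ g t² = 21.8: 1.855 t² − 18.58 t + 21.8 = 0.
Quadratic formula: t = (18.58 ± √183.58) / 3.71 = (18.58 ± 13.55) / 3.71 → t = 1.357 s or 8.661 s.
The first (ascending) time is 1.357 s.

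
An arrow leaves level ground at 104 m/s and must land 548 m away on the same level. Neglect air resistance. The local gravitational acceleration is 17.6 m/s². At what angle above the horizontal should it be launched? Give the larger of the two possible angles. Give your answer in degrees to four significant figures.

Level-ground range R = v₀² sin(2θ)/g ⇒ sin(2θ) = gR/v₀² = 17.6 × 548 / 104² = 0.8917.
2θ = 63.09° or 180° − 63.09° = 116.9°, so θ = 31.54° or 58.46°.
The larger angle is 58.46°.

58.46°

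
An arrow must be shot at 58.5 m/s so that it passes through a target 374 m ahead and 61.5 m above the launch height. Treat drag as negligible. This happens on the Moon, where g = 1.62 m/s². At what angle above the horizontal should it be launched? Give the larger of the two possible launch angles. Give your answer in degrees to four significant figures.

84.82°

Trajectory: y = x tanθ − g x² (1 + tan²θ)/(2v₀²). With x = 374, y = 61.5, v₀ = 58.5, g = 1.62:
33.11 tan²θ − 374 tanθ + (94.61) = 0.
tanθ = [374 ± √(374² − 4 × 33.11 × (94.61))] / (2 × 33.11) = (374 ± 356.9) / 66.21, giving tanθ = 0.2589 or 11.04.
θ = 14.51° or 84.82°; the larger is 84.82°.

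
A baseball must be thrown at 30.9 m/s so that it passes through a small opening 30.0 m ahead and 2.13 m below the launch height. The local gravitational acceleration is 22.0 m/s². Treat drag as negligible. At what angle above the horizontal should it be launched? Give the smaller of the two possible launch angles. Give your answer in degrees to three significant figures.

Trajectory: y = x tanθ − g x² (1 + tan²θ)/(2v₀²). With x = 30.0, y = −2.13, v₀ = 30.9, g = 22.0:
10.37 tan²θ − 30.0 tanθ + (8.239) = 0.
tanθ = [30.0 ± √(30.0² − 4 × 10.37 × (8.239))] / (2 × 10.37) = (30.0 ± 23.63) / 20.74, giving tanθ = 0.3072 or 2.586.
θ = 17.08° or 68.86°; the smaller is 17.08°.

17.1°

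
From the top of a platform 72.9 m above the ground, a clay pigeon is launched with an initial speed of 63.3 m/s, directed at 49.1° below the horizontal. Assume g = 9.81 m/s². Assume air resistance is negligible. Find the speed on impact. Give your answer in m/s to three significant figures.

73.7 m/s

Resolve: vₓ = 63.30 cos 49.1° = 41.45 m/s and v_y0 = −47.85 m/s (downward).
With up positive and y = 0 at the ground: y(t) = 72.9 + (−47.85) t − 4.905 t². Setting y = 0 and taking the positive root: t = [−47.85 + √(47.85² + 2·9.81·72.9)] / 9.81 = (−47.85 + 60.99) / 9.81 = 1.340 s.
Vertical velocity at impact: v_y = v_y0 − g t = −47.85 − 9.81 × 1.340 = −60.99 m/s.
Speed: |v| = √(vₓ² + v_y²) = √(41.45² + 60.99²) = 73.74 m/s.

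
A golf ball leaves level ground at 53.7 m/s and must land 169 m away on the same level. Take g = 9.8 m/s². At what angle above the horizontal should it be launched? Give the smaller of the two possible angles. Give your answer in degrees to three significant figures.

From R = (v₀²/g) sin 2θ: sin 2θ = 9.80 × 169 / 2883.7 = 0.5743.
2θ = 35.05° or 180° − 35.05° = 144.9°, so θ = 17.53° or 72.47°.
The smaller angle is 17.53°.

17.5°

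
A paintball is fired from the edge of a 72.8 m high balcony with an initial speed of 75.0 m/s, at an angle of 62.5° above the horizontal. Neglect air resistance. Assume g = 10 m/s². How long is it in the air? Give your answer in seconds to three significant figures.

14.3 s

Horizontal component vₓ = 75.00 cos 62.5° = 34.63 m/s; vertical v_y0 = 75.00 sin 62.5° = 66.53 m/s.
The projectile lands when y = 72.8 + (66.53) t − ½·10.0·t² = 0. Positive root: t = (66.53 + √(66.53² + 2·10.0·72.8)) / 10.0 = (66.53 + 76.69) / 10.0 = 14.32 s.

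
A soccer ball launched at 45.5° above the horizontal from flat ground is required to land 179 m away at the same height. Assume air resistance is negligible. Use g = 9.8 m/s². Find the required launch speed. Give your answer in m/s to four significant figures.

41.89 m/s

On level ground R = v₀² sin 2θ / g ⇒ v₀ = √(gR / sin 2θ).
v₀ = √(9.80 × 179 / sin 91.00°) = √(1754 / 0.9998) = √1754.5 = 41.89 m/s.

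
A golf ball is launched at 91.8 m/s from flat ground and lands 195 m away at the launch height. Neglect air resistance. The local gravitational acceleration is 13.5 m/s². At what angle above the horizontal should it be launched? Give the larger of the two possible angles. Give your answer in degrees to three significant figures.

80.9°

Level-ground range R = v₀² sin(2θ)/g ⇒ sin(2θ) = gR/v₀² = 13.5 × 195 / 91.8² = 0.3124.
2θ = 18.20° or 180° − 18.20° = 161.8°, so θ = 9.101° or 80.90°.
The larger angle is 80.90°.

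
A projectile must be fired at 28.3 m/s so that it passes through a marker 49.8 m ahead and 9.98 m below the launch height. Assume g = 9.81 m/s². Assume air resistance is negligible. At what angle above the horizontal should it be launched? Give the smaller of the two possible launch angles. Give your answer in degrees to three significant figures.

6.17°

Trajectory: y = x tanθ − g x² (1 + tan²θ)/(2v₀²). With x = 49.8, y = −9.98, v₀ = 28.3, g = 9.81:
15.19 tan²θ − 49.8 tanθ + (5.209) = 0.
tanθ = [49.8 ± √(49.8² − 4 × 15.19 × (5.209))] / (2 × 15.19) = (49.8 ± 46.51) / 30.38, giving tanθ = 0.1082 or 3.171.
θ = 6.173° or 72.49°; the smaller is 6.173°.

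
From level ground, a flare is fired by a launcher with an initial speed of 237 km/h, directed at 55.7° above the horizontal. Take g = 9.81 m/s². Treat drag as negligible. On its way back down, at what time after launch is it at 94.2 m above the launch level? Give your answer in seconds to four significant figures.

8.939 s

Convert: 237 km/h = 237/3.6 = 65.83 m/s.
Components: vₓ = 65.83 cos 55.7° = 37.10 m/s, v_y0 = 65.83 sin 55.7° = 54.38 m/s.
Height y(t) = 54.38 t − 4.905 t² = 94.2 gives 4.905 t² − 54.38 t + 94.2 = 0.
Quadratic formula: t = (54.38 ± √1109.5) / 9.81 = (54.38 ± 33.31) / 9.81 → t = 2.148 s or 8.939 s.
The descending-branch root is 8.939 s.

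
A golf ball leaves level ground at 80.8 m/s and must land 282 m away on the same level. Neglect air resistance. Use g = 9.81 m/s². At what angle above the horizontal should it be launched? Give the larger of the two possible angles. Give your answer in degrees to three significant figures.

77.5°

Level-ground range R = v₀² sin(2θ)/g ⇒ sin(2θ) = gR/v₀² = 9.81 × 282 / 80.8² = 0.4237.
2θ = 25.07° or 180° − 25.07° = 154.9°, so θ = 12.54° or 77.46°.
The larger angle is 77.46°.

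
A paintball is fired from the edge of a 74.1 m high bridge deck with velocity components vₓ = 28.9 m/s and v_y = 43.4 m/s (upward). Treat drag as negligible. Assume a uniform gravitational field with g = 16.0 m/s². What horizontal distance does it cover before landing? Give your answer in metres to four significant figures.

With up positive and y = 0 at the ground: y(t) = 74.1 + (43.40) t − 8.000 t². Setting y = 0 and taking the positive root: t = [43.40 + √(43.40² + 2·16.0·74.1)] / 16.0 = (43.40 + 65.23) / 16.0 = 6.789 s.
Horizontal distance: R = vₓ t = 28.90 × 6.789 = 196.2 m.

196.2 m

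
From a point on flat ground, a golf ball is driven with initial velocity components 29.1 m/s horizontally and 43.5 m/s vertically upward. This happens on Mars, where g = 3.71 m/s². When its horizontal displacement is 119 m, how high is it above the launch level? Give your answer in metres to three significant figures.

x = vₓ t ⇒ t = 119/29.10 = 4.089 s.
Height: y = v_y0 t − ½ g t² = 43.50 × 4.089 − 1.855 × 4.089² = 177.9 − 31.02 = 146.9 m.

147 m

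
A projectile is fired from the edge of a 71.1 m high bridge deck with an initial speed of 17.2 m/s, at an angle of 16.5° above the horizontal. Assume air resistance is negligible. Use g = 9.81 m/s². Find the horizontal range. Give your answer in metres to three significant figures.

71.5 m

Horizontal component vₓ = 17.20 cos 16.5° = 16.49 m/s; vertical v_y0 = 17.20 sin 16.5° = 4.885 m/s.
Vertical motion (up positive, ground at y = 0): 4.905 t² − (4.885) t − 71.1 = 0, so t = (4.885 + √(4.885² + 2·9.81·71.1)) / 9.81 = (4.885 + 37.67) / 9.81 = 4.338 s.
Horizontal distance: R = vₓ t = 16.49 × 4.338 = 71.54 m.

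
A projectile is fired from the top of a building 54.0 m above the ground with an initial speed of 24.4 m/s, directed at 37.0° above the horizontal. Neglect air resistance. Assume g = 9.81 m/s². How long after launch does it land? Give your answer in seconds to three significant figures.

5.14 s

vₓ = 24.40 cos 37.0° = 19.49 m/s; v_y0 = 24.40 sin 37.0° = 14.68 m/s.
The projectile lands when y = 54.0 + (14.68) t − ½·9.81·t² = 0. Positive root: t = (14.68 + √(14.68² + 2·9.81·54.0)) / 9.81 = (14.68 + 35.71) / 9.81 = 5.137 s.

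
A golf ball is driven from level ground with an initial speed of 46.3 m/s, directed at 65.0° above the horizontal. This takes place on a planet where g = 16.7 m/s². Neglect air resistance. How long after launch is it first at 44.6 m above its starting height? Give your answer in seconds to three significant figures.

vₓ = 46.30 cos 65.0° = 19.57 m/s; v_y0 = 46.30 sin 65.0° = 41.96 m/s.
Height y(t) = 41.96 t − 8.350 t² = 44.6 gives 8.350 t² − 41.96 t + 44.6 = 0.
Quadratic formula: t = (41.96 ± √271.17) / 16.7 = (41.96 ± 16.47) / 16.7 → t = 1.527 s or 3.499 s.
The first (ascending) time is 1.527 s.

1.53 s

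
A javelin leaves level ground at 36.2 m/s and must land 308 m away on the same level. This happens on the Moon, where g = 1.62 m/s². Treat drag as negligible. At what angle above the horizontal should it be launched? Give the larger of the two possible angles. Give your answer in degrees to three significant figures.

78.8°

From R = (v₀²/g) sin 2θ: sin 2θ = 1.62 × 308 / 1310.4 = 0.3808.
2θ = 22.38° or 180° − 22.38° = 157.6°, so θ = 11.19° or 78.81°.
The larger angle is 78.81°.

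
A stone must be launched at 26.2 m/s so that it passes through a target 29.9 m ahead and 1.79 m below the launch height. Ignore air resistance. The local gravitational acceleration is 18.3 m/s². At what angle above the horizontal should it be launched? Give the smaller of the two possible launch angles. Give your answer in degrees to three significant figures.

Trajectory: y = x tanθ − g x² (1 + tan²θ)/(2v₀²). With x = 29.9, y = −1.79, v₀ = 26.2, g = 18.3:
11.92 tan²θ − 29.9 tanθ + (10.13) = 0.
tanθ = [29.9 ± √(29.9² − 4 × 11.92 × (10.13))] / (2 × 11.92) = (29.9 ± 20.28) / 23.83, giving tanθ = 0.4036 or 2.105.
θ = 21.98° or 64.59°; the smaller is 21.98°.

22.0°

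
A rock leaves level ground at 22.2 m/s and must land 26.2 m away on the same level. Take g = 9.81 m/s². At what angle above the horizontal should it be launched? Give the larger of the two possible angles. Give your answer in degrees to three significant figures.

74.3°

R = v₀² sin 2θ / g gives sin 2θ = gR/v₀² = 9.81·26.2/22.2² = 0.5215.
2θ = 31.43° or 180° − 31.43° = 148.6°, so θ = 15.72° or 74.28°.
The larger angle is 74.28°.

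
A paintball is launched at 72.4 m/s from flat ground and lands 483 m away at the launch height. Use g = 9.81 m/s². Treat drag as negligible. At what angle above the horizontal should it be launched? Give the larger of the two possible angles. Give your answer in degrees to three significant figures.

Level-ground range R = v₀² sin(2θ)/g ⇒ sin(2θ) = gR/v₀² = 9.81 × 483 / 72.4² = 0.9039.
2θ = 64.68° or 180° − 64.68° = 115.3°, so θ = 32.34° or 57.66°.
The larger angle is 57.66°.

57.7°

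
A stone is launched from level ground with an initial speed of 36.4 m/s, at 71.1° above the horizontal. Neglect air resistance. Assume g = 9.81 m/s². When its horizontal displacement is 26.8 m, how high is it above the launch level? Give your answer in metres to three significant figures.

Components: vₓ = 36.40 cos 71.1° = 11.79 m/s, v_y0 = 36.40 sin 71.1° = 34.44 m/s.
Time to reach x = 26.8 m: t = x/vₓ = 26.8/11.79 = 2.273 s.
Height: y = v_y0 t − ½ g t² = 34.44 × 2.273 − 4.905 × 2.273² = 78.28 − 25.34 = 52.93 m.

52.9 m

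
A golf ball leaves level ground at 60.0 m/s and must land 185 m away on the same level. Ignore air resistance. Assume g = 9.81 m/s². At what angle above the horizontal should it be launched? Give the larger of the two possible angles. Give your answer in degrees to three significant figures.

74.9°

From R = (v₀²/g) sin 2θ: sin 2θ = 9.81 × 185 / 3600.0 = 0.5041.
2θ = 30.27° or 180° − 30.27° = 149.7°, so θ = 15.14° or 74.86°.
The larger angle is 74.86°.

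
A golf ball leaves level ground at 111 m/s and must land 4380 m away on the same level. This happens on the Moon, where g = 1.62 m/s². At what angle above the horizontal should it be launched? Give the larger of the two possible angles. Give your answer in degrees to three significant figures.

R = v₀² sin 2θ / g gives sin 2θ = gR/v₀² = 1.62·4380/111² = 0.5759.
2θ = 35.16° or 180° − 35.16° = 144.8°, so θ = 17.58° or 72.42°.
The larger angle is 72.42°.

72.4°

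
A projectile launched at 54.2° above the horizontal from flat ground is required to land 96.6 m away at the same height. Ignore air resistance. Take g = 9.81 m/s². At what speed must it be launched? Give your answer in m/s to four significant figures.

31.60 m/s

From R = (v₀² / g) sin 2θ: v₀ = √(gR / sin 2θ).
v₀ = √(9.81 × 96.6 / sin 108.4°) = √(947.6 / 0.9489) = √998.70 = 31.60 m/s.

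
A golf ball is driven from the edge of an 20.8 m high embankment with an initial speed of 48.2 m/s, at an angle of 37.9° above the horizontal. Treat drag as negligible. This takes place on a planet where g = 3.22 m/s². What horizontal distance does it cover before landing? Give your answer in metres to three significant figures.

725 m

Components: vₓ = 48.20 cos 37.9° = 38.03 m/s, v_y0 = 48.20 sin 37.9° = 29.61 m/s.
The projectile lands when y = 20.8 + (29.61) t − ½·3.22·t² = 0. Positive root: t = (29.61 + √(29.61² + 2·3.22·20.8)) / 3.22 = (29.61 + 31.79) / 3.22 = 19.07 s.
Horizontal distance: R = vₓ t = 38.03 × 19.07 = 725.2 m.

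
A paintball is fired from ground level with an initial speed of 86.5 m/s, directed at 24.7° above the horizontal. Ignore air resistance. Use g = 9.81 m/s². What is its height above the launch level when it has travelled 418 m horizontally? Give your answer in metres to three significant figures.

53.5 m

Horizontal component vₓ = 86.50 cos 24.7° = 78.59 m/s; vertical v_y0 = 86.50 sin 24.7° = 36.15 m/s.
At x = 418 m, t = x/vₓ = 418/78.59 = 5.319 s.
Height: y = v_y0 t − ½ g t² = 36.15 × 5.319 − 4.905 × 5.319² = 192.3 − 138.8 = 53.49 m.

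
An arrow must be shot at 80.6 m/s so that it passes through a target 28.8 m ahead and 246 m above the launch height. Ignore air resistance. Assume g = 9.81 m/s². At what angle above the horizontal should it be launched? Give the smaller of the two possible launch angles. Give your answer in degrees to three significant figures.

85.0°

Trajectory: y = x tanθ − g x² (1 + tan²θ)/(2v₀²). With x = 28.8, y = 246, v₀ = 80.6, g = 9.81:
0.6263 tan²θ − 28.8 tanθ + (246.6) = 0.
tanθ = [28.8 ± √(28.8² − 4 × 0.6263 × (246.6))] / (2 × 0.6263) = (28.8 ± 14.55) / 1.253, giving tanθ = 11.38 or 34.61.
θ = 84.98° or 88.34°; the smaller is 84.98°.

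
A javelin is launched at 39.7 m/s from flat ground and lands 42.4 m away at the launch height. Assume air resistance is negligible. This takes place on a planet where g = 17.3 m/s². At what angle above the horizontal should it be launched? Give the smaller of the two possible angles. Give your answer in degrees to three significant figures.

13.9°

Level-ground range R = v₀² sin(2θ)/g ⇒ sin(2θ) = gR/v₀² = 17.3 × 42.4 / 39.7² = 0.4654.
2θ = 27.74° or 180° − 27.74° = 152.3°, so θ = 13.87° or 76.13°.
The smaller angle is 13.87°.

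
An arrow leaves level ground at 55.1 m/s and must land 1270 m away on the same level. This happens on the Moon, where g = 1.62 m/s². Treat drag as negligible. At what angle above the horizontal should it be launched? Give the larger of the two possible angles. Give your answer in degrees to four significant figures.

Level-ground range R = v₀² sin(2θ)/g ⇒ sin(2θ) = gR/v₀² = 1.62 × 1270 / 55.1² = 0.6777.
2θ = 42.66° or 180° − 42.66° = 137.3°, so θ = 21.33° or 68.67°.
The larger angle is 68.67°.

68.67°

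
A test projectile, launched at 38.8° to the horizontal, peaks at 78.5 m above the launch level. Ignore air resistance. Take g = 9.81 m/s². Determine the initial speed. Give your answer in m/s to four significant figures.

62.63 m/s

At the peak v_y = 0, so v_y0 = √(2gH) = √(2 × 9.81 × 78.5) = 39.24 m/s.
v_y0 = v₀ sin θ ⇒ v₀ = 39.24 / sin 38.8° = 62.63 m/s.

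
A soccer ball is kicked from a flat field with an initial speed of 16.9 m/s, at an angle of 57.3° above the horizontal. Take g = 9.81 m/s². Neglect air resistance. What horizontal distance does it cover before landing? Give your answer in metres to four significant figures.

vₓ = 16.90 cos 57.3° = 9.130 m/s; v_y0 = 16.90 sin 57.3° = 14.22 m/s.
Flight time T = 2 v_y0 / g = 2.899 s.
Range: R = vₓ T = 9.130 × 2.899 = 26.47 m.

26.47 m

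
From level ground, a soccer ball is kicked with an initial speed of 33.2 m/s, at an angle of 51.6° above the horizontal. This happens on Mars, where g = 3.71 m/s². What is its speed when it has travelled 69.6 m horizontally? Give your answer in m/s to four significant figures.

Components: vₓ = 33.20 cos 51.6° = 20.62 m/s, v_y0 = 33.20 sin 51.6° = 26.02 m/s.
Time to reach x = 69.6 m: t = x/vₓ = 69.6/20.62 = 3.375 s.
Vertical velocity there: v_y = v_y0 − g t = 26.02 − 3.71 × 3.375 = 13.50 m/s.
Speed: √(vₓ² + v_y²) = √(20.62² + 13.50²) = 24.65 m/s.

24.65 m/s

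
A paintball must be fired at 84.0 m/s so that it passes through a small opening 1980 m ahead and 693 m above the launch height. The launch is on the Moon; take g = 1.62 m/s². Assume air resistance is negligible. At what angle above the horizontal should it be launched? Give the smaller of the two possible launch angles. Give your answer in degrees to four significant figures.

34.35°

Trajectory: y = x tanθ − g x² (1 + tan²θ)/(2v₀²). With x = 1980, y = 693, v₀ = 84.0, g = 1.62:
450.0 tan²θ − 1980 tanθ + (1143) = 0.
tanθ = [1980 ± √(1980² − 4 × 450.0 × (1143))] / (2 × 450.0) = (1980 ± 1365) / 900.1, giving tanθ = 0.6835 or 3.716.
θ = 34.35° or 74.94°; the smaller is 34.35°.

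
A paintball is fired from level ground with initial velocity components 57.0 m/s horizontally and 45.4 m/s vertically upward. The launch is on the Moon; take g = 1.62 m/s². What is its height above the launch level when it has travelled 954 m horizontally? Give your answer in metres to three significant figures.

Time to reach x = 954 m: t = x/vₓ = 954/57.00 = 16.74 s.
Height: y = v_y0 t − ½ g t² = 45.40 × 16.74 − 0.8100 × 16.74² = 759.9 − 226.9 = 533.0 m.

533 m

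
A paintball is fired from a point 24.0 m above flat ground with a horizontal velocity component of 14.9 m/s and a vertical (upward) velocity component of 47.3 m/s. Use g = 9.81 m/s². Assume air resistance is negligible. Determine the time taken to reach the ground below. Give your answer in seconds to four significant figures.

The projectile lands when y = 24.0 + (47.30) t − ½·9.81·t² = 0. Positive root: t = (47.30 + √(47.30² + 2·9.81·24.0)) / 9.81 = (47.30 + 52.04) / 9.81 = 10.13 s.

10.13 s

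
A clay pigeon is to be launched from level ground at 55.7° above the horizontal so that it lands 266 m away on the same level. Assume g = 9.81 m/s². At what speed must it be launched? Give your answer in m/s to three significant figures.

52.9 m/s

From R = (v₀² / g) sin 2θ: v₀ = √(gR / sin 2θ).
v₀ = √(9.81 × 266 / sin 111.4°) = √(2609 / 0.9311) = √2802.7 = 52.94 m/s.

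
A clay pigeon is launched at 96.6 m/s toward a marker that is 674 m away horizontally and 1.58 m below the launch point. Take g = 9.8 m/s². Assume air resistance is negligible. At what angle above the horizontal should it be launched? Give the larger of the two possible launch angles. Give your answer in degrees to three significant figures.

Trajectory: y = x tanθ − g x² (1 + tan²θ)/(2v₀²). With x = 674, y = −1.58, v₀ = 96.6, g = 9.80:
238.5 tan²θ − 674 tanθ + (237.0) = 0.
tanθ = [674 ± √(674² − 4 × 238.5 × (237.0))] / (2 × 238.5) = (674 ± 477.7) / 477.1, giving tanθ = 0.4115 or 2.414.
θ = 22.37° or 67.50°; the larger is 67.50°.

67.5°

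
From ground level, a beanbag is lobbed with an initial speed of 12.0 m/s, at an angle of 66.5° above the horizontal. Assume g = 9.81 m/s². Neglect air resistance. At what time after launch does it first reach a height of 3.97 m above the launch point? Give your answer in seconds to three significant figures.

vₓ = 12.00 cos 66.5° = 4.785 m/s; v_y0 = 12.00 sin 66.5° = 11.00 m/s.
Height y(t) = 11.00 t − 4.905 t² = 3.97 gives 4.905 t² − 11.00 t + 3.97 = 0.
Quadratic formula: t = (11.00 ± √43.212) / 9.81 = (11.00 ± 6.574) / 9.81 → t = 0.4517 s or 1.792 s.
The first (ascending) time is 0.4517 s.

0.452 s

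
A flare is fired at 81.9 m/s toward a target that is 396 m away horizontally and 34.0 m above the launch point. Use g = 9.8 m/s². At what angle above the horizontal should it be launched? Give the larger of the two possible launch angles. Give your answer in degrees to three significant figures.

Trajectory: y = x tanθ − g x² (1 + tan²θ)/(2v₀²). With x = 396, y = 34.0, v₀ = 81.9, g = 9.80:
114.6 tan²θ − 396 tanθ + (148.6) = 0.
tanθ = [396 ± √(396² − 4 × 114.6 × (148.6))] / (2 × 114.6) = (396 ± 297.9) / 229.1, giving tanθ = 0.4282 or 3.029.
θ = 23.18° or 71.73°; the larger is 71.73°.

71.7°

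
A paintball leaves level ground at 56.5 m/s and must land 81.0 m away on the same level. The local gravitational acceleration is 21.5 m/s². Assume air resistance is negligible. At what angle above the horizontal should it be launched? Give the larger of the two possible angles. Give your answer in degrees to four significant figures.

Level-ground range R = v₀² sin(2θ)/g ⇒ sin(2θ) = gR/v₀² = 21.5 × 81.0 / 56.5² = 0.5455.
2θ = 33.06° or 180° − 33.06° = 146.9°, so θ = 16.53° or 73.47°.
The larger angle is 73.47°.

73.47°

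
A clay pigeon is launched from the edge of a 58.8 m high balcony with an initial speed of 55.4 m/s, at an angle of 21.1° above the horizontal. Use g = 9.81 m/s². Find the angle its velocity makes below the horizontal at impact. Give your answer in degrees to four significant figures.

37.31°

Components: vₓ = 55.40 cos 21.1° = 51.69 m/s, v_y0 = 55.40 sin 21.1° = 19.94 m/s.
Vertical motion (up positive, ground at y = 0): 4.905 t² − (19.94) t − 58.8 = 0, so t = (19.94 + √(19.94² + 2·9.81·58.8)) / 9.81 = (19.94 + 39.39) / 9.81 = 6.048 s.
At impact: v_y = v_y0 − g t = −39.39 m/s; vₓ = 51.69 m/s.
Angle below horizontal: arctan(|v_y|/vₓ) = arctan(39.39/51.69) = 37.31°.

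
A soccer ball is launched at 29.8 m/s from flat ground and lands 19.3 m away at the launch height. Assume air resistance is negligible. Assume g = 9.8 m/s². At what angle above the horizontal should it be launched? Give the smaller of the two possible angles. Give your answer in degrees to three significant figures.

R = v₀² sin 2θ / g gives sin 2θ = gR/v₀² = 9.80·19.3/29.8² = 0.2130.
2θ = 12.30° or 180° − 12.30° = 167.7°, so θ = 6.149° or 83.85°.
The smaller angle is 6.149°.

6.15°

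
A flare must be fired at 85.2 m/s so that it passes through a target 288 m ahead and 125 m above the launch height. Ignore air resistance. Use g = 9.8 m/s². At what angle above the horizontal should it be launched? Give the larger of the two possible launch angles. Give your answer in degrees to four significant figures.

Trajectory: y = x tanθ − g x² (1 + tan²θ)/(2v₀²). With x = 288, y = 125, v₀ = 85.2, g = 9.80:
55.99 tan²θ − 288 tanθ + (181.0) = 0.
tanθ = [288 ± √(288² − 4 × 55.99 × (181.0))] / (2 × 55.99) = (288 ± 205.9) / 112.0, giving tanθ = 0.7328 or 4.411.
θ = 36.24° or 77.23°; the larger is 77.23°.

77.23°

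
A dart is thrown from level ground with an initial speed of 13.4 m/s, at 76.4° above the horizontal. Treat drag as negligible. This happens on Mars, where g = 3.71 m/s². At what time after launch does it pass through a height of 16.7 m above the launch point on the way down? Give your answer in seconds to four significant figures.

Components: vₓ = 13.40 cos 76.4° = 3.151 m/s, v_y0 = 13.40 sin 76.4° = 13.02 m/s.
Height y(t) = 13.02 t − 1.855 t² = 16.7 gives 1.855 t² − 13.02 t + 16.7 = 0.
t = [13.02 ± √(13.02² − 2·3.71·16.7)] / 3.71 = (13.02 ± 6.761) / 3.71, so t = 1.688 s or t = 5.333 s.
The descending-branch root is 5.333 s.

5.333 s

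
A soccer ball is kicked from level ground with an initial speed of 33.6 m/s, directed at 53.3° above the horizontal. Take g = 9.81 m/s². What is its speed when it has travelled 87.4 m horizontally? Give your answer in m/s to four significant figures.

Resolve: vₓ = 33.60 cos 53.3° = 20.08 m/s and v_y0 = 33.60 sin 53.3° = 26.94 m/s.
At x = 87.4 m, t = x/vₓ = 87.4/20.08 = 4.353 s.
Vertical velocity there: v_y = v_y0 − g t = 26.94 − 9.81 × 4.353 = −15.76 m/s.
Speed: √(vₓ² + v_y²) = √(20.08² + 15.76²) = 25.53 m/s.

25.53 m/s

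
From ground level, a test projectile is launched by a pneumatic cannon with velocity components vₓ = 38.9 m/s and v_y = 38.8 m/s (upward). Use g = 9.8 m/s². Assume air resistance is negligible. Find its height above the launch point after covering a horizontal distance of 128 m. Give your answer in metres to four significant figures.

x = vₓ t ⇒ t = 128/38.90 = 3.290 s.
Height: y = v_y0 t − ½ g t² = 38.80 × 3.290 − 4.900 × 3.290² = 127.7 − 53.05 = 74.62 m.

74.62 m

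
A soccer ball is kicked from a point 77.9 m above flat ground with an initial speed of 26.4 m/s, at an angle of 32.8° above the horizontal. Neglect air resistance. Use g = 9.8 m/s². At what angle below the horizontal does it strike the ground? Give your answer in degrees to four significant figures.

61.93°

Horizontal component vₓ = 26.40 cos 32.8° = 22.19 m/s; vertical v_y0 = 26.40 sin 32.8° = 14.30 m/s.
Vertical motion (up positive, ground at y = 0): 4.900 t² − (14.30) t − 77.9 = 0, so t = (14.30 + √(14.30² + 2·9.80·77.9)) / 9.80 = (14.30 + 41.61) / 9.80 = 5.705 s.
At impact: v_y = v_y0 − g t = −41.61 m/s; vₓ = 22.19 m/s.
Angle below horizontal: arctan(|v_y|/vₓ) = arctan(41.61/22.19) = 61.93°.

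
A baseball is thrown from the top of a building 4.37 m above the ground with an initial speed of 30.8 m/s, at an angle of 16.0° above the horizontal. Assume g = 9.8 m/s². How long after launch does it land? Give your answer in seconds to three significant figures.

Horizontal component vₓ = 30.80 cos 16.0° = 29.61 m/s; vertical v_y0 = 30.80 sin 16.0° = 8.490 m/s.
The projectile lands when y = 4.37 + (8.490) t − ½·9.80·t² = 0. Positive root: t = (8.490 + √(8.490² + 2·9.80·4.37)) / 9.80 = (8.490 + 12.56) / 9.80 = 2.148 s.

2.15 s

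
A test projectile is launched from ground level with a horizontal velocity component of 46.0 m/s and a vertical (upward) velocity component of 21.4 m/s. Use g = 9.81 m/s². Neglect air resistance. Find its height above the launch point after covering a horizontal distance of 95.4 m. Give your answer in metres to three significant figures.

At x = 95.4 m, t = x/vₓ = 95.4/46.00 = 2.074 s.
Height: y = v_y0 t − ½ g t² = 21.40 × 2.074 − 4.905 × 2.074² = 44.38 − 21.10 = 23.28 m.

23.3 m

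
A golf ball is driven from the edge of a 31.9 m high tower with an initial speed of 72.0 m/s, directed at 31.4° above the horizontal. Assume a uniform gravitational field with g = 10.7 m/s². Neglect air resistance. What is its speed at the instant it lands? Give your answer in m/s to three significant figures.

vₓ = 72.00 cos 31.4° = 61.46 m/s; v_y0 = 72.00 sin 31.4° = 37.51 m/s.
Vertical motion (up positive, ground at y = 0): 5.350 t² − (37.51) t − 31.9 = 0, so t = (37.51 + √(37.51² + 2·10.7·31.9)) / 10.7 = (37.51 + 45.72) / 10.7 = 7.778 s.
Vertical velocity at impact: v_y = v_y0 − g t = 37.51 − 10.7 × 7.778 = −45.72 m/s.
Speed: |v| = √(vₓ² + v_y²) = √(61.46² + 45.72²) = 76.59 m/s.

76.6 m/s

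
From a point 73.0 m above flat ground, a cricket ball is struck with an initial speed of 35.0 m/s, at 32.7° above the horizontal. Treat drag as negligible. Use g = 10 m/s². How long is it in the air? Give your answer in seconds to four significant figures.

6.154 s

Components: vₓ = 35.00 cos 32.7° = 29.45 m/s, v_y0 = 35.00 sin 32.7° = 18.91 m/s.
Vertical motion (up positive, ground at y = 0): 5.000 t² − (18.91) t − 73.0 = 0, so t = (18.91 + √(18.91² + 2·10.0·73.0)) / 10.0 = (18.91 + 42.63) / 10.0 = 6.154 s.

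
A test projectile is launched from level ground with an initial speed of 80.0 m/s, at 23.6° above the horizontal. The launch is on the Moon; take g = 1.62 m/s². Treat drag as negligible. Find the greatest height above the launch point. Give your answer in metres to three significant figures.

vₓ = 80.00 cos 23.6° = 73.31 m/s; v_y0 = 80.00 sin 23.6° = 32.03 m/s.
At the apex v_y = 0, so H = v_y0²/(2g) = 32.03²/3.240 = 316.6 m.

317 m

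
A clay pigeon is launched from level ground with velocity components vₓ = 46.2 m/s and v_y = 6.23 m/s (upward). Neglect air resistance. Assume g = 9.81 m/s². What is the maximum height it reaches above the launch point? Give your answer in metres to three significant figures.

Peak height H = v_y0² / (2g) = 38.813 / 19.62 = 1.978 m.

1.98 m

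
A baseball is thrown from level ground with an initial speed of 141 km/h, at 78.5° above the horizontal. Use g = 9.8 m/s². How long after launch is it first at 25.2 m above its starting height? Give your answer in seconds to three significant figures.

Convert: 141 km/h = 141/3.6 = 39.17 m/s.
vₓ = 39.17 cos 78.5° = 7.809 m/s; v_y0 = 39.17 sin 78.5° = 38.38 m/s.
Require v_y0 t − ½ g t² = 25.2, i.e. 4.900 t² − 38.38 t + 25.2 = 0.
Quadratic formula: t = (38.38 ± √979.13) / 9.80 = (38.38 ± 31.29) / 9.80 → t = 0.7234 s or 7.109 s.
The first (ascending) time is 0.7234 s.

0.723 s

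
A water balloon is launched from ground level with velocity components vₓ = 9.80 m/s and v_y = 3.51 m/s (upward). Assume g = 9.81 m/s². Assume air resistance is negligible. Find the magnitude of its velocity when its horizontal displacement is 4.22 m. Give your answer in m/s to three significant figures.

9.83 m/s

Time to reach x = 4.22 m: t = x/vₓ = 4.22/9.800 = 0.4306 s.
Vertical velocity there: v_y = v_y0 − g t = 3.510 − 9.81 × 0.4306 = −0.7143 m/s.
Speed: √(vₓ² + v_y²) = √(9.800² + 0.7143²) = 9.826 m/s.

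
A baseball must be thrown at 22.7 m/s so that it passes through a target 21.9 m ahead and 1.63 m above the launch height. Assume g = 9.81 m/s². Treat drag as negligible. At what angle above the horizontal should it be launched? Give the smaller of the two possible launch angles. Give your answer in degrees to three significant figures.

16.8°

Trajectory: y = x tanθ − g x² (1 + tan²θ)/(2v₀²). With x = 21.9, y = 1.63, v₀ = 22.7, g = 9.81:
4.565 tan²θ − 21.9 tanθ + (6.195) = 0.
tanθ = [21.9 ± √(21.9² − 4 × 4.565 × (6.195))] / (2 × 4.565) = (21.9 ± 19.14) / 9.131, giving tanθ = 0.3019 or 4.495.
θ = 16.80° or 77.46°; the smaller is 16.80°.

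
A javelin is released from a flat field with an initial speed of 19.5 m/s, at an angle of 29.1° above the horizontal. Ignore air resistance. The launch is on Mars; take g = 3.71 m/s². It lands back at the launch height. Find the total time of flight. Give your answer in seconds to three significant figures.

Components: vₓ = 19.50 cos 29.1° = 17.04 m/s, v_y0 = 19.50 sin 29.1° = 9.484 m/s.
Time of flight on level ground: T = 2 v_y0 / g = 2 × 9.484 / 3.71 = 5.112 s.

5.11 s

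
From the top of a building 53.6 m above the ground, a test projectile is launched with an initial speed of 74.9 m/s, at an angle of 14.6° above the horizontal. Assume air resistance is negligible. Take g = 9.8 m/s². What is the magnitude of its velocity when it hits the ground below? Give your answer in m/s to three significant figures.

81.6 m/s

Resolve: vₓ = 74.90 cos 14.6° = 72.48 m/s and v_y0 = 74.90 sin 14.6° = 18.88 m/s.
Vertical motion (up positive, ground at y = 0): 4.900 t² − (18.88) t − 53.6 = 0, so t = (18.88 + √(18.88² + 2·9.80·53.6)) / 9.80 = (18.88 + 37.51) / 9.80 = 5.754 s.
Vertical velocity at impact: v_y = v_y0 − g t = 18.88 − 9.80 × 5.754 = −37.51 m/s.
Speed: |v| = √(vₓ² + v_y²) = √(72.48² + 37.51²) = 81.61 m/s.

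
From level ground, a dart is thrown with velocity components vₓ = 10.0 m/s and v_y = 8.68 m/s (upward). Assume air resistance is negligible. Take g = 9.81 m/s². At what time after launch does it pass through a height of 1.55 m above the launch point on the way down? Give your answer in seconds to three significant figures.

1.57 s

Set y = v_y0 t − ½ g t² = 1.55: 4.905 t² − 8.680 t + 1.55 = 0.
Quadratic formula: t = (8.680 ± √44.931) / 9.81 = (8.680 ± 6.703) / 9.81 → t = 0.2015 s or 1.568 s.
The descending-branch root is 1.568 s.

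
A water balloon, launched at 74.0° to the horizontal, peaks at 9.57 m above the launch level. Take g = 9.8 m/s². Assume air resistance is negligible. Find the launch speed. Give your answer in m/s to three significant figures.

At the peak v_y = 0, so v_y0 = √(2gH) = √(2 × 9.80 × 9.57) = 13.70 m/s.
v_y0 = v₀ sin θ ⇒ v₀ = 13.70 / sin 74.0° = 14.25 m/s.

14.2 m/s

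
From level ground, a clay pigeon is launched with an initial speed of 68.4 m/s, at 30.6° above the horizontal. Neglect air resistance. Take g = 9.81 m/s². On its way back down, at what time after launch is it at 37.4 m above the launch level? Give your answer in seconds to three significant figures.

5.78 s

vₓ = 68.40 cos 30.6° = 58.87 m/s; v_y0 = 68.40 sin 30.6° = 34.82 m/s.
Height y(t) = 34.82 t − 4.905 t² = 37.4 gives 4.905 t² − 34.82 t + 37.4 = 0.
Quadratic formula: t = (34.82 ± √478.54) / 9.81 = (34.82 ± 21.88) / 9.81 → t = 1.319 s or 5.779 s.
The descending-branch root is 5.779 s.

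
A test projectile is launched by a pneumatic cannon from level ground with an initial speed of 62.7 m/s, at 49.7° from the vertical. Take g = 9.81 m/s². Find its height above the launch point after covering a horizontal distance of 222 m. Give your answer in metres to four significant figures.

82.55 m

Horizontal component vₓ = 62.70 sin 49.7° = 47.82 m/s; vertical v_y0 = 62.70 cos 49.7° = 40.55 m/s.
At x = 222 m, t = x/vₓ = 222/47.82 = 4.642 s.
Height: y = v_y0 t − ½ g t² = 40.55 × 4.642 − 4.905 × 4.642² = 188.3 − 105.7 = 82.55 m.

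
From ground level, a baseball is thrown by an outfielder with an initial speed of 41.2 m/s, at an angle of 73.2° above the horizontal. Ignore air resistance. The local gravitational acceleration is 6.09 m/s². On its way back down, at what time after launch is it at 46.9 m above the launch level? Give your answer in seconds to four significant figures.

11.63 s

Horizontal component vₓ = 41.20 cos 73.2° = 11.91 m/s; vertical v_y0 = 41.20 sin 73.2° = 39.44 m/s.
Require v_y0 t − ½ g t² = 46.9, i.e. 3.045 t² − 39.44 t + 46.9 = 0.
Quadratic formula: t = (39.44 ± √984.39) / 6.09 = (39.44 ± 31.38) / 6.09 → t = 1.325 s or 11.63 s.
The descending-branch root is 11.63 s.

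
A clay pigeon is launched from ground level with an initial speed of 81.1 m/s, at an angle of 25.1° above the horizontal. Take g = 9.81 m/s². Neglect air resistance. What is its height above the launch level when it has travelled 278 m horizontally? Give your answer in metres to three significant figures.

59.9 m

vₓ = 81.10 cos 25.1° = 73.44 m/s; v_y0 = 81.10 sin 25.1° = 34.40 m/s.
x = vₓ t ⇒ t = 278/73.44 = 3.785 s.
Height: y = v_y0 t − ½ g t² = 34.40 × 3.785 − 4.905 × 3.785² = 130.2 − 70.28 = 59.94 m.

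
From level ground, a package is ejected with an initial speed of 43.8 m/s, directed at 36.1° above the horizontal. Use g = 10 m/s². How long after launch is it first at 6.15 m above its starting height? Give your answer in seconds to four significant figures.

Horizontal component vₓ = 43.80 cos 36.1° = 35.39 m/s; vertical v_y0 = 43.80 sin 36.1° = 25.81 m/s.
Set y = v_y0 t − ½ g t² = 6.15: 5.000 t² − 25.81 t + 6.15 = 0.
t = [25.81 ± √(25.81² − 2·10.0·6.15)] / 10.0 = (25.81 ± 23.30) / 10.0, so t = 0.2505 s or t = 4.911 s.
The first (ascending) time is 0.2505 s.

0.2505 s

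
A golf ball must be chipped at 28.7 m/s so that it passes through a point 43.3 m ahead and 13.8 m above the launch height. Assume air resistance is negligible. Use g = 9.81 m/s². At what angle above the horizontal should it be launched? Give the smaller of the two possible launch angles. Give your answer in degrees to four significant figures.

Trajectory: y = x tanθ − g x² (1 + tan²θ)/(2v₀²). With x = 43.3, y = 13.8, v₀ = 28.7, g = 9.81:
11.16 tan²θ − 43.3 tanθ + (24.96) = 0.
tanθ = [43.3 ± √(43.3² − 4 × 11.16 × (24.96))] / (2 × 11.16) = (43.3 ± 27.57) / 22.33, giving tanθ = 0.7045 or 3.174.
θ = 35.17° or 72.51°; the smaller is 35.17°.

35.17°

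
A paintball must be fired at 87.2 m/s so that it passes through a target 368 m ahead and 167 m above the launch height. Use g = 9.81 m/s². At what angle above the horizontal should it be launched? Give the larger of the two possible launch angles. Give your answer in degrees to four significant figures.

Trajectory: y = x tanθ − g x² (1 + tan²θ)/(2v₀²). With x = 368, y = 167, v₀ = 87.2, g = 9.81:
87.36 tan²θ − 368 tanθ + (254.4) = 0.
tanθ = [368 ± √(368² − 4 × 87.36 × (254.4))] / (2 × 87.36) = (368 ± 215.7) / 174.7, giving tanθ = 0.8715 or 3.341.
θ = 41.07° or 73.34°; the larger is 73.34°.

73.34°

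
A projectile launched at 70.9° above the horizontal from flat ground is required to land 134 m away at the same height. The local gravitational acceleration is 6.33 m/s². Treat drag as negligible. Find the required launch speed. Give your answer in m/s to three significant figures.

From R = (v₀² / g) sin 2θ: v₀ = √(gR / sin 2θ).
v₀ = √(6.33 × 134 / sin 141.8°) = √(848.2 / 0.6184) = √1371.6 = 37.04 m/s.

37.0 m/s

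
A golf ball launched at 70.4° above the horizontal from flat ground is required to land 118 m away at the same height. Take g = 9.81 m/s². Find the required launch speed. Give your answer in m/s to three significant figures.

42.8 m/s

From R = (v₀² / g) sin 2θ: v₀ = √(gR / sin 2θ).
v₀ = √(9.81 × 118 / sin 140.8°) = √(1158 / 0.6320) = √1831.5 = 42.80 m/s.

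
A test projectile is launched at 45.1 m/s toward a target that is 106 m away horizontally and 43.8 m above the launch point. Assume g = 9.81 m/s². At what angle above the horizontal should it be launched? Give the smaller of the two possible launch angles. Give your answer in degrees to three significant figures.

Trajectory: y = x tanθ − g x² (1 + tan²θ)/(2v₀²). With x = 106, y = 43.8, v₀ = 45.1, g = 9.81:
27.10 tan²θ − 106 tanθ + (70.90) = 0.
tanθ = [106 ± √(106² − 4 × 27.10 × (70.90))] / (2 × 27.10) = (106 ± 59.60) / 54.19, giving tanθ = 0.8562 or 3.056.
θ = 40.57° or 71.88°; the smaller is 40.57°.

40.6°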